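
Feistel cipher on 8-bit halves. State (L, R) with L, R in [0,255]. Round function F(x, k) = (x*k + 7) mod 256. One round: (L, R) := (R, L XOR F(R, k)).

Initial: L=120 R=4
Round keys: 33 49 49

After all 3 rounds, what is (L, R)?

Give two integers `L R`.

Round 1 (k=33): L=4 R=243
Round 2 (k=49): L=243 R=142
Round 3 (k=49): L=142 R=198

Answer: 142 198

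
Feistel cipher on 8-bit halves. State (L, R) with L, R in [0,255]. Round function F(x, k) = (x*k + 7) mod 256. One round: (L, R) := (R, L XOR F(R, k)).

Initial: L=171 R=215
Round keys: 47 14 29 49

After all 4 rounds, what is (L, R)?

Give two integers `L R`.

Round 1 (k=47): L=215 R=43
Round 2 (k=14): L=43 R=182
Round 3 (k=29): L=182 R=142
Round 4 (k=49): L=142 R=131

Answer: 142 131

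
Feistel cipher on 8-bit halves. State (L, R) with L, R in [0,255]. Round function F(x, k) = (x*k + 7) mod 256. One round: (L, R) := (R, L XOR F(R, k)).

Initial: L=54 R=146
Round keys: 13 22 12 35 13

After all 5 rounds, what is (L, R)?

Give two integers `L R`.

Answer: 184 115

Derivation:
Round 1 (k=13): L=146 R=71
Round 2 (k=22): L=71 R=179
Round 3 (k=12): L=179 R=44
Round 4 (k=35): L=44 R=184
Round 5 (k=13): L=184 R=115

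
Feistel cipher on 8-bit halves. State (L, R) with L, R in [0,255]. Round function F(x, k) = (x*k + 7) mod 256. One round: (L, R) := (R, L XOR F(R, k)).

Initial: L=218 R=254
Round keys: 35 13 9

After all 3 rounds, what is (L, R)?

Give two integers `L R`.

Round 1 (k=35): L=254 R=27
Round 2 (k=13): L=27 R=152
Round 3 (k=9): L=152 R=68

Answer: 152 68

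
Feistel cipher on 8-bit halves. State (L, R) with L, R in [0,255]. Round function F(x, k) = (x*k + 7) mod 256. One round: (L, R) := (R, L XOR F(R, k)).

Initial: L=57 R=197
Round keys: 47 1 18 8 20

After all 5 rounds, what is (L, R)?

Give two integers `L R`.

Round 1 (k=47): L=197 R=11
Round 2 (k=1): L=11 R=215
Round 3 (k=18): L=215 R=46
Round 4 (k=8): L=46 R=160
Round 5 (k=20): L=160 R=169

Answer: 160 169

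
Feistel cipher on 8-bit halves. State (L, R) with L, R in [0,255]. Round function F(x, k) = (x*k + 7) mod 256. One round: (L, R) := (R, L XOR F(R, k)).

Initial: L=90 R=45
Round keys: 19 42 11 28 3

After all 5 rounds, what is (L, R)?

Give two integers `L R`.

Answer: 65 83

Derivation:
Round 1 (k=19): L=45 R=4
Round 2 (k=42): L=4 R=130
Round 3 (k=11): L=130 R=153
Round 4 (k=28): L=153 R=65
Round 5 (k=3): L=65 R=83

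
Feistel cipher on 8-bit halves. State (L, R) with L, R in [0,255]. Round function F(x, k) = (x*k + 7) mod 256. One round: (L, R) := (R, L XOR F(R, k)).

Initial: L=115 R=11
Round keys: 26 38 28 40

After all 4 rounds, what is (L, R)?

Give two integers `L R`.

Round 1 (k=26): L=11 R=86
Round 2 (k=38): L=86 R=192
Round 3 (k=28): L=192 R=81
Round 4 (k=40): L=81 R=111

Answer: 81 111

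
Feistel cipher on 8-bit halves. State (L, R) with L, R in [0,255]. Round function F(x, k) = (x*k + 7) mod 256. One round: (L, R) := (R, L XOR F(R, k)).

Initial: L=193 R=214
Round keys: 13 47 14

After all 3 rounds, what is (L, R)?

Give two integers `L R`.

Answer: 117 73

Derivation:
Round 1 (k=13): L=214 R=36
Round 2 (k=47): L=36 R=117
Round 3 (k=14): L=117 R=73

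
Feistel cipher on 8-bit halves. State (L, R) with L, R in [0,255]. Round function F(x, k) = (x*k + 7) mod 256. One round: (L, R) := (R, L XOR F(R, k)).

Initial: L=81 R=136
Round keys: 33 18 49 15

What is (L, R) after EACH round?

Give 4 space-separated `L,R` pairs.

Answer: 136,222 222,43 43,156 156,0

Derivation:
Round 1 (k=33): L=136 R=222
Round 2 (k=18): L=222 R=43
Round 3 (k=49): L=43 R=156
Round 4 (k=15): L=156 R=0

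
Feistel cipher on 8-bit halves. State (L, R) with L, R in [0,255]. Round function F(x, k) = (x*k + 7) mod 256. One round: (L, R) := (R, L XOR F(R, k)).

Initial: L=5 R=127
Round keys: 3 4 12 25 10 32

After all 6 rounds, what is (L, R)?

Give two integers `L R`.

Round 1 (k=3): L=127 R=129
Round 2 (k=4): L=129 R=116
Round 3 (k=12): L=116 R=246
Round 4 (k=25): L=246 R=121
Round 5 (k=10): L=121 R=55
Round 6 (k=32): L=55 R=158

Answer: 55 158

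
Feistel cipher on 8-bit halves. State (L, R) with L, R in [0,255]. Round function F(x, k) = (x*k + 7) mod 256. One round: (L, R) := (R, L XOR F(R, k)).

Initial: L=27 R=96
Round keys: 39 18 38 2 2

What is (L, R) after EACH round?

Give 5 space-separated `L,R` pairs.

Answer: 96,188 188,95 95,157 157,30 30,222

Derivation:
Round 1 (k=39): L=96 R=188
Round 2 (k=18): L=188 R=95
Round 3 (k=38): L=95 R=157
Round 4 (k=2): L=157 R=30
Round 5 (k=2): L=30 R=222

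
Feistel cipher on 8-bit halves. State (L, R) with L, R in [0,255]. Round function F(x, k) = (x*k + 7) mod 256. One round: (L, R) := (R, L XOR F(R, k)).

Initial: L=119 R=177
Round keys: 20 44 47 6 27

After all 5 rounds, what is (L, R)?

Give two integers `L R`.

Round 1 (k=20): L=177 R=172
Round 2 (k=44): L=172 R=38
Round 3 (k=47): L=38 R=173
Round 4 (k=6): L=173 R=51
Round 5 (k=27): L=51 R=197

Answer: 51 197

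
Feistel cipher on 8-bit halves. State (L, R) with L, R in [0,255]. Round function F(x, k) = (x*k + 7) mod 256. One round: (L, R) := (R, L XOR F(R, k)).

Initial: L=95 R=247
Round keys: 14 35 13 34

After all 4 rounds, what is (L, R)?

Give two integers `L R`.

Round 1 (k=14): L=247 R=214
Round 2 (k=35): L=214 R=190
Round 3 (k=13): L=190 R=123
Round 4 (k=34): L=123 R=227

Answer: 123 227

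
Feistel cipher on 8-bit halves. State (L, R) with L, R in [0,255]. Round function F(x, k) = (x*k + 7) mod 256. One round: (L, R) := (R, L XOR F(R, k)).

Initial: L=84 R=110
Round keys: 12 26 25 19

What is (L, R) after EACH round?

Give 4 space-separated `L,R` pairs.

Round 1 (k=12): L=110 R=123
Round 2 (k=26): L=123 R=235
Round 3 (k=25): L=235 R=129
Round 4 (k=19): L=129 R=113

Answer: 110,123 123,235 235,129 129,113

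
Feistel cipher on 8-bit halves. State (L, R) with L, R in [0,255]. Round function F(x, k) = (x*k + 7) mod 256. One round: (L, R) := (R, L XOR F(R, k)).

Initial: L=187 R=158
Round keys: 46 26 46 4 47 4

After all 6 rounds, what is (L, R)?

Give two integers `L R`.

Answer: 16 165

Derivation:
Round 1 (k=46): L=158 R=208
Round 2 (k=26): L=208 R=185
Round 3 (k=46): L=185 R=149
Round 4 (k=4): L=149 R=226
Round 5 (k=47): L=226 R=16
Round 6 (k=4): L=16 R=165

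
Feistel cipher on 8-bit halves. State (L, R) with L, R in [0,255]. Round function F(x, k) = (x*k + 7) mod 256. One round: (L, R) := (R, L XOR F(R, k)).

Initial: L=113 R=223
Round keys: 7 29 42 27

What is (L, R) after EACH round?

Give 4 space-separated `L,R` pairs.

Answer: 223,81 81,235 235,196 196,88

Derivation:
Round 1 (k=7): L=223 R=81
Round 2 (k=29): L=81 R=235
Round 3 (k=42): L=235 R=196
Round 4 (k=27): L=196 R=88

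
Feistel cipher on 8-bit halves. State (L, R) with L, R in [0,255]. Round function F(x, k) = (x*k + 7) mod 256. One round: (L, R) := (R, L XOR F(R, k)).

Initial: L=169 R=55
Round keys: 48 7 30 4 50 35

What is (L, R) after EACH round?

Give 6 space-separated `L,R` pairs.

Round 1 (k=48): L=55 R=254
Round 2 (k=7): L=254 R=206
Round 3 (k=30): L=206 R=213
Round 4 (k=4): L=213 R=149
Round 5 (k=50): L=149 R=244
Round 6 (k=35): L=244 R=246

Answer: 55,254 254,206 206,213 213,149 149,244 244,246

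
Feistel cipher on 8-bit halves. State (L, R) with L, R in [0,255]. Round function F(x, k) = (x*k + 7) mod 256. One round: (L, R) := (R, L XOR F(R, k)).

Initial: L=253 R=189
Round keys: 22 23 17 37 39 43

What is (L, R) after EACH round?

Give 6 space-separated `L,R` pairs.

Answer: 189,184 184,50 50,225 225,190 190,24 24,177

Derivation:
Round 1 (k=22): L=189 R=184
Round 2 (k=23): L=184 R=50
Round 3 (k=17): L=50 R=225
Round 4 (k=37): L=225 R=190
Round 5 (k=39): L=190 R=24
Round 6 (k=43): L=24 R=177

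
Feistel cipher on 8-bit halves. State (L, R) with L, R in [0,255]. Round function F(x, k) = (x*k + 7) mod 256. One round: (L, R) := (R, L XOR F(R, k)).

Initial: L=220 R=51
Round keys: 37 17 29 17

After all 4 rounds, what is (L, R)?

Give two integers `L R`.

Round 1 (k=37): L=51 R=186
Round 2 (k=17): L=186 R=82
Round 3 (k=29): L=82 R=235
Round 4 (k=17): L=235 R=240

Answer: 235 240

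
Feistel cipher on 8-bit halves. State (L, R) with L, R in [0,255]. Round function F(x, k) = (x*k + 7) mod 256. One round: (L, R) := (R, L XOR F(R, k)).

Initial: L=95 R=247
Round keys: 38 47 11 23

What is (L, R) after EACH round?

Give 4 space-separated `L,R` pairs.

Round 1 (k=38): L=247 R=238
Round 2 (k=47): L=238 R=78
Round 3 (k=11): L=78 R=143
Round 4 (k=23): L=143 R=174

Answer: 247,238 238,78 78,143 143,174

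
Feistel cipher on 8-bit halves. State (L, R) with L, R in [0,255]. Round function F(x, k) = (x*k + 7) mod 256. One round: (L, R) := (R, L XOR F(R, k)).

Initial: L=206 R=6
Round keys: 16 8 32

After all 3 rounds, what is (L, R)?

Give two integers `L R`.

Answer: 73 142

Derivation:
Round 1 (k=16): L=6 R=169
Round 2 (k=8): L=169 R=73
Round 3 (k=32): L=73 R=142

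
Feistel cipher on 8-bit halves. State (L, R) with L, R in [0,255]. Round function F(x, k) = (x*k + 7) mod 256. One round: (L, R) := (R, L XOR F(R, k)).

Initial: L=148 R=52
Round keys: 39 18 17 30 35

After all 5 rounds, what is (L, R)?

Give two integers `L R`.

Answer: 120 128

Derivation:
Round 1 (k=39): L=52 R=103
Round 2 (k=18): L=103 R=113
Round 3 (k=17): L=113 R=239
Round 4 (k=30): L=239 R=120
Round 5 (k=35): L=120 R=128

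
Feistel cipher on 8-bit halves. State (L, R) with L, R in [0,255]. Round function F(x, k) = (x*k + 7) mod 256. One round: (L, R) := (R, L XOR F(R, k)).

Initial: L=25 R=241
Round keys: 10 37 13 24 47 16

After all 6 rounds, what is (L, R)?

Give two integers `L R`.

Round 1 (k=10): L=241 R=104
Round 2 (k=37): L=104 R=254
Round 3 (k=13): L=254 R=133
Round 4 (k=24): L=133 R=129
Round 5 (k=47): L=129 R=51
Round 6 (k=16): L=51 R=182

Answer: 51 182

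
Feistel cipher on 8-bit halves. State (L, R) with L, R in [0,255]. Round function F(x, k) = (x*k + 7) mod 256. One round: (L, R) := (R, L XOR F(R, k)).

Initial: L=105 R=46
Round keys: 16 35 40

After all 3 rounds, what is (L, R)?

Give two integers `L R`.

Answer: 95 81

Derivation:
Round 1 (k=16): L=46 R=142
Round 2 (k=35): L=142 R=95
Round 3 (k=40): L=95 R=81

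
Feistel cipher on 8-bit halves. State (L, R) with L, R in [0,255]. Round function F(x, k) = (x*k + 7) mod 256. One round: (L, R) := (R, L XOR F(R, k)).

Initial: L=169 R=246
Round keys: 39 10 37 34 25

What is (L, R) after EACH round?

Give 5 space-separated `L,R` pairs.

Answer: 246,40 40,97 97,36 36,174 174,33

Derivation:
Round 1 (k=39): L=246 R=40
Round 2 (k=10): L=40 R=97
Round 3 (k=37): L=97 R=36
Round 4 (k=34): L=36 R=174
Round 5 (k=25): L=174 R=33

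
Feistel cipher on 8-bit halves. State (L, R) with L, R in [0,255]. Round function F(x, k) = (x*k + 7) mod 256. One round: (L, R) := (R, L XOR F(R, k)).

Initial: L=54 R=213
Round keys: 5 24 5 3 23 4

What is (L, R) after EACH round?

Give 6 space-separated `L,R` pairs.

Answer: 213,6 6,66 66,87 87,78 78,94 94,49

Derivation:
Round 1 (k=5): L=213 R=6
Round 2 (k=24): L=6 R=66
Round 3 (k=5): L=66 R=87
Round 4 (k=3): L=87 R=78
Round 5 (k=23): L=78 R=94
Round 6 (k=4): L=94 R=49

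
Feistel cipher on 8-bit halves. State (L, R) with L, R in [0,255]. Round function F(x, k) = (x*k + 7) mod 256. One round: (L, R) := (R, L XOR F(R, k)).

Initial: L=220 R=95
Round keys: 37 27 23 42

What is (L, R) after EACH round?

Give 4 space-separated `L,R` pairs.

Answer: 95,30 30,110 110,247 247,227

Derivation:
Round 1 (k=37): L=95 R=30
Round 2 (k=27): L=30 R=110
Round 3 (k=23): L=110 R=247
Round 4 (k=42): L=247 R=227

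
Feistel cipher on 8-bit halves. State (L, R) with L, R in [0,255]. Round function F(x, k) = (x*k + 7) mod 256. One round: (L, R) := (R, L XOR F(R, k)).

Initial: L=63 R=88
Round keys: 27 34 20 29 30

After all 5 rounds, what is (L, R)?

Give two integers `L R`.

Answer: 97 230

Derivation:
Round 1 (k=27): L=88 R=112
Round 2 (k=34): L=112 R=191
Round 3 (k=20): L=191 R=131
Round 4 (k=29): L=131 R=97
Round 5 (k=30): L=97 R=230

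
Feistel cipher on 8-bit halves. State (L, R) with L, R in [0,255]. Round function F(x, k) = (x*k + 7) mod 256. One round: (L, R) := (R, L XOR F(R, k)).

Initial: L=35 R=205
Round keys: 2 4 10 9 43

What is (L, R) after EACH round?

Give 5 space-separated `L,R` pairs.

Answer: 205,130 130,194 194,25 25,42 42,12

Derivation:
Round 1 (k=2): L=205 R=130
Round 2 (k=4): L=130 R=194
Round 3 (k=10): L=194 R=25
Round 4 (k=9): L=25 R=42
Round 5 (k=43): L=42 R=12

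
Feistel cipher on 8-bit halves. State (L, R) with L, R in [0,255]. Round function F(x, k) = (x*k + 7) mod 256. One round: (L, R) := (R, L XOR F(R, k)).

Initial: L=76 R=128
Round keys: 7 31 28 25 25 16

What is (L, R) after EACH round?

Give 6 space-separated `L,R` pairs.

Answer: 128,203 203,28 28,220 220,159 159,82 82,184

Derivation:
Round 1 (k=7): L=128 R=203
Round 2 (k=31): L=203 R=28
Round 3 (k=28): L=28 R=220
Round 4 (k=25): L=220 R=159
Round 5 (k=25): L=159 R=82
Round 6 (k=16): L=82 R=184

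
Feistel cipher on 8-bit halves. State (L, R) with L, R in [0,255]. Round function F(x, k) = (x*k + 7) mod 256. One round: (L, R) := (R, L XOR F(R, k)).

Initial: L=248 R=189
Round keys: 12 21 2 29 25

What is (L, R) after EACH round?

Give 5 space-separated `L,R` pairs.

Answer: 189,27 27,131 131,22 22,6 6,139

Derivation:
Round 1 (k=12): L=189 R=27
Round 2 (k=21): L=27 R=131
Round 3 (k=2): L=131 R=22
Round 4 (k=29): L=22 R=6
Round 5 (k=25): L=6 R=139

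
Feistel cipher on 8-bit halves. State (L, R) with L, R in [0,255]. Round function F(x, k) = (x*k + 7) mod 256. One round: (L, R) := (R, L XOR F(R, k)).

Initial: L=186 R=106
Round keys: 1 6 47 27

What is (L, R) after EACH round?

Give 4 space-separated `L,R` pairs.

Answer: 106,203 203,163 163,63 63,15

Derivation:
Round 1 (k=1): L=106 R=203
Round 2 (k=6): L=203 R=163
Round 3 (k=47): L=163 R=63
Round 4 (k=27): L=63 R=15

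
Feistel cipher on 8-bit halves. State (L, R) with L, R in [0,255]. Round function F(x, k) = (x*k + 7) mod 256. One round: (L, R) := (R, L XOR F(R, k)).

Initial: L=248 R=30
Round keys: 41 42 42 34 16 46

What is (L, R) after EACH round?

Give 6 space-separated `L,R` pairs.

Round 1 (k=41): L=30 R=45
Round 2 (k=42): L=45 R=119
Round 3 (k=42): L=119 R=160
Round 4 (k=34): L=160 R=48
Round 5 (k=16): L=48 R=167
Round 6 (k=46): L=167 R=57

Answer: 30,45 45,119 119,160 160,48 48,167 167,57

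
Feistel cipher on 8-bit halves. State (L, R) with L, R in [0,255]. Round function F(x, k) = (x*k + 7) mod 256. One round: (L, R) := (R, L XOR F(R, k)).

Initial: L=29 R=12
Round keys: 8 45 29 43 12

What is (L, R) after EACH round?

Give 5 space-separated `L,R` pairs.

Answer: 12,122 122,117 117,50 50,24 24,21

Derivation:
Round 1 (k=8): L=12 R=122
Round 2 (k=45): L=122 R=117
Round 3 (k=29): L=117 R=50
Round 4 (k=43): L=50 R=24
Round 5 (k=12): L=24 R=21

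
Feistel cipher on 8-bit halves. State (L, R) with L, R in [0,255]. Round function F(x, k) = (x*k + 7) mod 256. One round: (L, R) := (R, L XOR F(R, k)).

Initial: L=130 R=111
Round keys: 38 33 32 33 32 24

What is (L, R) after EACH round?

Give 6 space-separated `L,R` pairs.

Round 1 (k=38): L=111 R=3
Round 2 (k=33): L=3 R=5
Round 3 (k=32): L=5 R=164
Round 4 (k=33): L=164 R=46
Round 5 (k=32): L=46 R=99
Round 6 (k=24): L=99 R=97

Answer: 111,3 3,5 5,164 164,46 46,99 99,97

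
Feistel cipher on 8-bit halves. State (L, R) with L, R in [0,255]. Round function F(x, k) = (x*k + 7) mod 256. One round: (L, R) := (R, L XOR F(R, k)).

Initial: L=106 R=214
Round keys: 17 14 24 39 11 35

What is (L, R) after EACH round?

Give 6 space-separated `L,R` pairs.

Answer: 214,87 87,31 31,184 184,16 16,15 15,4

Derivation:
Round 1 (k=17): L=214 R=87
Round 2 (k=14): L=87 R=31
Round 3 (k=24): L=31 R=184
Round 4 (k=39): L=184 R=16
Round 5 (k=11): L=16 R=15
Round 6 (k=35): L=15 R=4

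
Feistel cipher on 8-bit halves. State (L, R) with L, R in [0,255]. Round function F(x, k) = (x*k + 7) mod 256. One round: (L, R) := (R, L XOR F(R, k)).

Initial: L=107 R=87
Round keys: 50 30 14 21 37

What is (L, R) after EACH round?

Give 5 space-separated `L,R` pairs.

Answer: 87,110 110,188 188,33 33,0 0,38

Derivation:
Round 1 (k=50): L=87 R=110
Round 2 (k=30): L=110 R=188
Round 3 (k=14): L=188 R=33
Round 4 (k=21): L=33 R=0
Round 5 (k=37): L=0 R=38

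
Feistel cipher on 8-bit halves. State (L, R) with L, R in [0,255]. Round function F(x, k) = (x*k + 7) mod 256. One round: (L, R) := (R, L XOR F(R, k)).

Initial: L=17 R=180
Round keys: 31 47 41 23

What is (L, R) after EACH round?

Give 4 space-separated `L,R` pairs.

Answer: 180,194 194,17 17,2 2,36

Derivation:
Round 1 (k=31): L=180 R=194
Round 2 (k=47): L=194 R=17
Round 3 (k=41): L=17 R=2
Round 4 (k=23): L=2 R=36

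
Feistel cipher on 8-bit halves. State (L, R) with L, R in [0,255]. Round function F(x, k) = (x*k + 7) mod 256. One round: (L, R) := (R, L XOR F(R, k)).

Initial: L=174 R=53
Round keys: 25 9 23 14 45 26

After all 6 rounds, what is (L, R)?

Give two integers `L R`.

Answer: 173 248

Derivation:
Round 1 (k=25): L=53 R=154
Round 2 (k=9): L=154 R=68
Round 3 (k=23): L=68 R=185
Round 4 (k=14): L=185 R=97
Round 5 (k=45): L=97 R=173
Round 6 (k=26): L=173 R=248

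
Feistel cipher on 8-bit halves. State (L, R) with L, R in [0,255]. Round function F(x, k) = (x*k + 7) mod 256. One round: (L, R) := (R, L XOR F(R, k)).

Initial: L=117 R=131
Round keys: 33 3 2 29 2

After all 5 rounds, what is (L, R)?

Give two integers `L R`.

Answer: 14 105

Derivation:
Round 1 (k=33): L=131 R=159
Round 2 (k=3): L=159 R=103
Round 3 (k=2): L=103 R=74
Round 4 (k=29): L=74 R=14
Round 5 (k=2): L=14 R=105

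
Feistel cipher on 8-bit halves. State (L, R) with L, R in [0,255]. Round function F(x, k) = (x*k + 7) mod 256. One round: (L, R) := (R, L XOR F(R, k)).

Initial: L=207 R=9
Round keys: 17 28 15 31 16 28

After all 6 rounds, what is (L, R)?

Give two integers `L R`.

Round 1 (k=17): L=9 R=111
Round 2 (k=28): L=111 R=34
Round 3 (k=15): L=34 R=106
Round 4 (k=31): L=106 R=255
Round 5 (k=16): L=255 R=157
Round 6 (k=28): L=157 R=204

Answer: 157 204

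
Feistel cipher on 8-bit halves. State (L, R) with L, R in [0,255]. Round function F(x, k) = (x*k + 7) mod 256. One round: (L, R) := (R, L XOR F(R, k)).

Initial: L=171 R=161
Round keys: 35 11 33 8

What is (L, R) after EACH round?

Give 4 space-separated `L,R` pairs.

Round 1 (k=35): L=161 R=161
Round 2 (k=11): L=161 R=83
Round 3 (k=33): L=83 R=27
Round 4 (k=8): L=27 R=140

Answer: 161,161 161,83 83,27 27,140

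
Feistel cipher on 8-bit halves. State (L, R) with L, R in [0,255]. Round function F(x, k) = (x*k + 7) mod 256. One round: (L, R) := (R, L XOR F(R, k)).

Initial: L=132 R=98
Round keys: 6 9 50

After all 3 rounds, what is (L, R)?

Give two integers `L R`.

Answer: 244 120

Derivation:
Round 1 (k=6): L=98 R=215
Round 2 (k=9): L=215 R=244
Round 3 (k=50): L=244 R=120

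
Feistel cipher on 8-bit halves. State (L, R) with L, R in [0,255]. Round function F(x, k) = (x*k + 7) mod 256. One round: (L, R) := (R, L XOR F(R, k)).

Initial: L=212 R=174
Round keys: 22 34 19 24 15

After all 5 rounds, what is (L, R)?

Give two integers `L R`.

Answer: 196 212

Derivation:
Round 1 (k=22): L=174 R=47
Round 2 (k=34): L=47 R=235
Round 3 (k=19): L=235 R=87
Round 4 (k=24): L=87 R=196
Round 5 (k=15): L=196 R=212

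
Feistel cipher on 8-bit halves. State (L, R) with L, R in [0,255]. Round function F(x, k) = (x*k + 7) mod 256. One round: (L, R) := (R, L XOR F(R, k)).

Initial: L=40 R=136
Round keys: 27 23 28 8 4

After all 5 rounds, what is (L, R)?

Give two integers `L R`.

Answer: 183 211

Derivation:
Round 1 (k=27): L=136 R=119
Round 2 (k=23): L=119 R=48
Round 3 (k=28): L=48 R=48
Round 4 (k=8): L=48 R=183
Round 5 (k=4): L=183 R=211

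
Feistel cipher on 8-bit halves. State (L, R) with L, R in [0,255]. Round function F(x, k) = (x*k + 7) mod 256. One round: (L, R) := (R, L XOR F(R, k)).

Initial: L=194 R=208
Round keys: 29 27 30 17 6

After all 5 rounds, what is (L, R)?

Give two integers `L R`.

Round 1 (k=29): L=208 R=85
Round 2 (k=27): L=85 R=46
Round 3 (k=30): L=46 R=62
Round 4 (k=17): L=62 R=11
Round 5 (k=6): L=11 R=119

Answer: 11 119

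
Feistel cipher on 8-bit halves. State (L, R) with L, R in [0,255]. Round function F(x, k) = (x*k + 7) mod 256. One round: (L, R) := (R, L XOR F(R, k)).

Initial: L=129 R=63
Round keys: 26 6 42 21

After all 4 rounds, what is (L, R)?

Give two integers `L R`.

Answer: 11 94

Derivation:
Round 1 (k=26): L=63 R=236
Round 2 (k=6): L=236 R=176
Round 3 (k=42): L=176 R=11
Round 4 (k=21): L=11 R=94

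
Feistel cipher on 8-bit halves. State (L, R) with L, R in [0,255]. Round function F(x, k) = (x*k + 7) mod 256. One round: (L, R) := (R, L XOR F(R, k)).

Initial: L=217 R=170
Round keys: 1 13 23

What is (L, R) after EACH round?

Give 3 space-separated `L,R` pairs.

Round 1 (k=1): L=170 R=104
Round 2 (k=13): L=104 R=229
Round 3 (k=23): L=229 R=242

Answer: 170,104 104,229 229,242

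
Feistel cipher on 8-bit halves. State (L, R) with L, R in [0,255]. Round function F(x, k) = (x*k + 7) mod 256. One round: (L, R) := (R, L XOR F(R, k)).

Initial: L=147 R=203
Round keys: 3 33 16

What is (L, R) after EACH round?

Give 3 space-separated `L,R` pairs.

Answer: 203,251 251,169 169,108

Derivation:
Round 1 (k=3): L=203 R=251
Round 2 (k=33): L=251 R=169
Round 3 (k=16): L=169 R=108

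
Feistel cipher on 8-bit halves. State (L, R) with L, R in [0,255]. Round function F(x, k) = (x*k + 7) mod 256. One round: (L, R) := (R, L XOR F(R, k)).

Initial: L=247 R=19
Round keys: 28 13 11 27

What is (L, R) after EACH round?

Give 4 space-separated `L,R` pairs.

Round 1 (k=28): L=19 R=236
Round 2 (k=13): L=236 R=16
Round 3 (k=11): L=16 R=91
Round 4 (k=27): L=91 R=176

Answer: 19,236 236,16 16,91 91,176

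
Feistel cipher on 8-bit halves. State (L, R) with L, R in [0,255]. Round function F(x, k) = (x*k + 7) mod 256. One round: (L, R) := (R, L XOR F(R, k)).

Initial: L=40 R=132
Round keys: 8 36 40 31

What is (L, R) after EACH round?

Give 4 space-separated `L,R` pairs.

Answer: 132,15 15,167 167,16 16,80

Derivation:
Round 1 (k=8): L=132 R=15
Round 2 (k=36): L=15 R=167
Round 3 (k=40): L=167 R=16
Round 4 (k=31): L=16 R=80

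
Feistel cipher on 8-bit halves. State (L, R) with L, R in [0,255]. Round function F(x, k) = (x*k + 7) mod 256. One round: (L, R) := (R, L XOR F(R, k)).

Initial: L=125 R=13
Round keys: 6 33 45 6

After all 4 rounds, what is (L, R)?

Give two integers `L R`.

Answer: 41 223

Derivation:
Round 1 (k=6): L=13 R=40
Round 2 (k=33): L=40 R=34
Round 3 (k=45): L=34 R=41
Round 4 (k=6): L=41 R=223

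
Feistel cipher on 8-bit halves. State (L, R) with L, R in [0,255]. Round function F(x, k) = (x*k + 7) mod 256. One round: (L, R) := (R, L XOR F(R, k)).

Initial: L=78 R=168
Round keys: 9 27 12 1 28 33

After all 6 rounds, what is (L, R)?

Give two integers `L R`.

Answer: 245 83

Derivation:
Round 1 (k=9): L=168 R=161
Round 2 (k=27): L=161 R=170
Round 3 (k=12): L=170 R=94
Round 4 (k=1): L=94 R=207
Round 5 (k=28): L=207 R=245
Round 6 (k=33): L=245 R=83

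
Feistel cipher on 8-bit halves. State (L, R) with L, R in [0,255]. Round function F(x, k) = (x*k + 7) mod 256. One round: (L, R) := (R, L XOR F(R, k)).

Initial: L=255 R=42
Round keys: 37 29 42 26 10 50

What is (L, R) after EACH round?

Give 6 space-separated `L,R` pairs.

Answer: 42,230 230,63 63,187 187,58 58,240 240,221

Derivation:
Round 1 (k=37): L=42 R=230
Round 2 (k=29): L=230 R=63
Round 3 (k=42): L=63 R=187
Round 4 (k=26): L=187 R=58
Round 5 (k=10): L=58 R=240
Round 6 (k=50): L=240 R=221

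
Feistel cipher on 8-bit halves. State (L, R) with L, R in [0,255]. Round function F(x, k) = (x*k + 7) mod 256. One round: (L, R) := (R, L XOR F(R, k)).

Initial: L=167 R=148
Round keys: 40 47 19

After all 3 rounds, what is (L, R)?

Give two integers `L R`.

Round 1 (k=40): L=148 R=128
Round 2 (k=47): L=128 R=19
Round 3 (k=19): L=19 R=240

Answer: 19 240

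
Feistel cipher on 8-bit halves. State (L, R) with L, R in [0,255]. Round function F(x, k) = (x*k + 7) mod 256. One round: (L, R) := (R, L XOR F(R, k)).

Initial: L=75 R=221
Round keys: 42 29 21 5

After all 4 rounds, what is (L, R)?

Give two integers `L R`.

Round 1 (k=42): L=221 R=2
Round 2 (k=29): L=2 R=156
Round 3 (k=21): L=156 R=209
Round 4 (k=5): L=209 R=128

Answer: 209 128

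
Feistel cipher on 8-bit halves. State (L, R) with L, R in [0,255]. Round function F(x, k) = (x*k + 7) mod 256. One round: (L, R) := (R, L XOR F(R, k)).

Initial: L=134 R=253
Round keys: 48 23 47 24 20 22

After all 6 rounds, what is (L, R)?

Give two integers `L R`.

Round 1 (k=48): L=253 R=241
Round 2 (k=23): L=241 R=83
Round 3 (k=47): L=83 R=181
Round 4 (k=24): L=181 R=172
Round 5 (k=20): L=172 R=194
Round 6 (k=22): L=194 R=31

Answer: 194 31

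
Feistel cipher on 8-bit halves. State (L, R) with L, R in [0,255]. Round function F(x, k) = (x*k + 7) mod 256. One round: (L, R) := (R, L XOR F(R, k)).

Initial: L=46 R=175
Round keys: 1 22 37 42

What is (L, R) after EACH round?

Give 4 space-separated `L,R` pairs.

Answer: 175,152 152,184 184,7 7,149

Derivation:
Round 1 (k=1): L=175 R=152
Round 2 (k=22): L=152 R=184
Round 3 (k=37): L=184 R=7
Round 4 (k=42): L=7 R=149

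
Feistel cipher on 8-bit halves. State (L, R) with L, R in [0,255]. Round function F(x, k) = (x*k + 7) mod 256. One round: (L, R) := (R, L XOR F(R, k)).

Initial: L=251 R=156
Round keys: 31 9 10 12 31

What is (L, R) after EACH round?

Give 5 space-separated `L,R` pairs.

Answer: 156,16 16,11 11,101 101,200 200,90

Derivation:
Round 1 (k=31): L=156 R=16
Round 2 (k=9): L=16 R=11
Round 3 (k=10): L=11 R=101
Round 4 (k=12): L=101 R=200
Round 5 (k=31): L=200 R=90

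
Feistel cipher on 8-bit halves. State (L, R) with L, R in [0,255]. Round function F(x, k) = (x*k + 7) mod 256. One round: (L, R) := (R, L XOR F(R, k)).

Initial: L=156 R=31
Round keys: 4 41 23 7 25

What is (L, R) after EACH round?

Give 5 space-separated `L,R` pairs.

Answer: 31,31 31,225 225,33 33,15 15,95

Derivation:
Round 1 (k=4): L=31 R=31
Round 2 (k=41): L=31 R=225
Round 3 (k=23): L=225 R=33
Round 4 (k=7): L=33 R=15
Round 5 (k=25): L=15 R=95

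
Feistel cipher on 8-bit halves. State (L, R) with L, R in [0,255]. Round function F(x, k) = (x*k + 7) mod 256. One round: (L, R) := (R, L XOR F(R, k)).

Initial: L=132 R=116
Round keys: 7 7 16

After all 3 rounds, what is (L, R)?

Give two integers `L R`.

Answer: 124 112

Derivation:
Round 1 (k=7): L=116 R=183
Round 2 (k=7): L=183 R=124
Round 3 (k=16): L=124 R=112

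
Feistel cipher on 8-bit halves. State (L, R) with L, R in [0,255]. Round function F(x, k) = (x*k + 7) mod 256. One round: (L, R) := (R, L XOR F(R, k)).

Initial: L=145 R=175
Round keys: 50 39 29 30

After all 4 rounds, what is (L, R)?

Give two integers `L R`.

Answer: 39 53

Derivation:
Round 1 (k=50): L=175 R=164
Round 2 (k=39): L=164 R=172
Round 3 (k=29): L=172 R=39
Round 4 (k=30): L=39 R=53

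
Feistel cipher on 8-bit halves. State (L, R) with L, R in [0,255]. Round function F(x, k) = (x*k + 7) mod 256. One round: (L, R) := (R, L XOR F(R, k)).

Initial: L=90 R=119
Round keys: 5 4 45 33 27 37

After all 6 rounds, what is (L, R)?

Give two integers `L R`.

Round 1 (k=5): L=119 R=0
Round 2 (k=4): L=0 R=112
Round 3 (k=45): L=112 R=183
Round 4 (k=33): L=183 R=238
Round 5 (k=27): L=238 R=150
Round 6 (k=37): L=150 R=91

Answer: 150 91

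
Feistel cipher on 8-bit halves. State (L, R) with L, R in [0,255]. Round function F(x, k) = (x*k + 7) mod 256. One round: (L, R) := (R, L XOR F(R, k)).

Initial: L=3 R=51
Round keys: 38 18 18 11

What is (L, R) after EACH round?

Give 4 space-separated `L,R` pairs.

Round 1 (k=38): L=51 R=154
Round 2 (k=18): L=154 R=232
Round 3 (k=18): L=232 R=205
Round 4 (k=11): L=205 R=62

Answer: 51,154 154,232 232,205 205,62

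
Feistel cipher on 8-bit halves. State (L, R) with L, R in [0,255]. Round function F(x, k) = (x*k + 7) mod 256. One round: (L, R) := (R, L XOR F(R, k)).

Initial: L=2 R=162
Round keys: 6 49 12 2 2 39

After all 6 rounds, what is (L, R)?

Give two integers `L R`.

Round 1 (k=6): L=162 R=209
Round 2 (k=49): L=209 R=170
Round 3 (k=12): L=170 R=46
Round 4 (k=2): L=46 R=201
Round 5 (k=2): L=201 R=183
Round 6 (k=39): L=183 R=33

Answer: 183 33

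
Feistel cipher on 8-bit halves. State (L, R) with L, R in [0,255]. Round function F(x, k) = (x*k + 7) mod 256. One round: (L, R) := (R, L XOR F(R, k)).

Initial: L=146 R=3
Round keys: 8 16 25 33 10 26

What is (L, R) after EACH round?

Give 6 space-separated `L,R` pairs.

Answer: 3,141 141,212 212,54 54,41 41,151 151,116

Derivation:
Round 1 (k=8): L=3 R=141
Round 2 (k=16): L=141 R=212
Round 3 (k=25): L=212 R=54
Round 4 (k=33): L=54 R=41
Round 5 (k=10): L=41 R=151
Round 6 (k=26): L=151 R=116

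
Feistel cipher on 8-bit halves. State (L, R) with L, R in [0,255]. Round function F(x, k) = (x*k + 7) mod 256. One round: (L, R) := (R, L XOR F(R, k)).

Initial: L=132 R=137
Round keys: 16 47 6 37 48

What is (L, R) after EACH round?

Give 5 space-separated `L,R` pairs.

Round 1 (k=16): L=137 R=19
Round 2 (k=47): L=19 R=13
Round 3 (k=6): L=13 R=70
Round 4 (k=37): L=70 R=40
Round 5 (k=48): L=40 R=193

Answer: 137,19 19,13 13,70 70,40 40,193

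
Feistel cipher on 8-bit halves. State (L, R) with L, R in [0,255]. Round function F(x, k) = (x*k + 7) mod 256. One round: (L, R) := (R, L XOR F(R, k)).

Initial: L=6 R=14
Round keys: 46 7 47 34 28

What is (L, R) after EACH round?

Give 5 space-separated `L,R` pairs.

Round 1 (k=46): L=14 R=141
Round 2 (k=7): L=141 R=236
Round 3 (k=47): L=236 R=214
Round 4 (k=34): L=214 R=159
Round 5 (k=28): L=159 R=189

Answer: 14,141 141,236 236,214 214,159 159,189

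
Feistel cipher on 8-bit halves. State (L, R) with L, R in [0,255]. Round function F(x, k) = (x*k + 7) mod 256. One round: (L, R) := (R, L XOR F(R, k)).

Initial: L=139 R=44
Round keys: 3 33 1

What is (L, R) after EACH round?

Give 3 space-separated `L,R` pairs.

Round 1 (k=3): L=44 R=0
Round 2 (k=33): L=0 R=43
Round 3 (k=1): L=43 R=50

Answer: 44,0 0,43 43,50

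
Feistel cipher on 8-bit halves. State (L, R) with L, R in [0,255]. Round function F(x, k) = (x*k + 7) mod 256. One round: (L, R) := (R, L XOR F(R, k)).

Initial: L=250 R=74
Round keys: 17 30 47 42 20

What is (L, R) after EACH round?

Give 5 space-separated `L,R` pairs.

Answer: 74,11 11,27 27,247 247,150 150,72

Derivation:
Round 1 (k=17): L=74 R=11
Round 2 (k=30): L=11 R=27
Round 3 (k=47): L=27 R=247
Round 4 (k=42): L=247 R=150
Round 5 (k=20): L=150 R=72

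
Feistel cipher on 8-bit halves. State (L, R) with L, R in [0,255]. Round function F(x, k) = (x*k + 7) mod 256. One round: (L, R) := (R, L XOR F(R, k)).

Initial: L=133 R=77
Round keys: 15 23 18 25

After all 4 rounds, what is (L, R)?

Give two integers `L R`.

Round 1 (k=15): L=77 R=15
Round 2 (k=23): L=15 R=45
Round 3 (k=18): L=45 R=62
Round 4 (k=25): L=62 R=56

Answer: 62 56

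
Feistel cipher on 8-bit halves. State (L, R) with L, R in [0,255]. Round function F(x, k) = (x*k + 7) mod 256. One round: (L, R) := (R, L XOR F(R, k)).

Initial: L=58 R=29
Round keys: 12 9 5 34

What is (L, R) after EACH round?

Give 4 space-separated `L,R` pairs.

Round 1 (k=12): L=29 R=89
Round 2 (k=9): L=89 R=53
Round 3 (k=5): L=53 R=73
Round 4 (k=34): L=73 R=140

Answer: 29,89 89,53 53,73 73,140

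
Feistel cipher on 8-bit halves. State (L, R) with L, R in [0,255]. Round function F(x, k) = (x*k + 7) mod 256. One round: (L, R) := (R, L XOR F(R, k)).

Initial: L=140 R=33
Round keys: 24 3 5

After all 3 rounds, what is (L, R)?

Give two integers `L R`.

Round 1 (k=24): L=33 R=147
Round 2 (k=3): L=147 R=225
Round 3 (k=5): L=225 R=255

Answer: 225 255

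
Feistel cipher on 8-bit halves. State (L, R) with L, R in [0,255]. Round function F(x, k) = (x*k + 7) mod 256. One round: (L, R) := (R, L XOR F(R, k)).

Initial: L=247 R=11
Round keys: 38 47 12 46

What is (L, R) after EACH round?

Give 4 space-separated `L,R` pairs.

Round 1 (k=38): L=11 R=94
Round 2 (k=47): L=94 R=66
Round 3 (k=12): L=66 R=65
Round 4 (k=46): L=65 R=247

Answer: 11,94 94,66 66,65 65,247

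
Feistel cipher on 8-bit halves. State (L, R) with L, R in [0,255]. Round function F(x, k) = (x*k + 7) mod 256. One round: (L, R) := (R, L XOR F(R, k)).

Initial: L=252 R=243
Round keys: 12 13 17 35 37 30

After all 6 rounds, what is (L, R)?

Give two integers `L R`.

Round 1 (k=12): L=243 R=151
Round 2 (k=13): L=151 R=65
Round 3 (k=17): L=65 R=207
Round 4 (k=35): L=207 R=21
Round 5 (k=37): L=21 R=223
Round 6 (k=30): L=223 R=60

Answer: 223 60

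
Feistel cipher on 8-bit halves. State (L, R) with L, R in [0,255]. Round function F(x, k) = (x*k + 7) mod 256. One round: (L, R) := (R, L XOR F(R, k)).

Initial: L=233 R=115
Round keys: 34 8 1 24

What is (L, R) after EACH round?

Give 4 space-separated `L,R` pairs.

Round 1 (k=34): L=115 R=164
Round 2 (k=8): L=164 R=84
Round 3 (k=1): L=84 R=255
Round 4 (k=24): L=255 R=187

Answer: 115,164 164,84 84,255 255,187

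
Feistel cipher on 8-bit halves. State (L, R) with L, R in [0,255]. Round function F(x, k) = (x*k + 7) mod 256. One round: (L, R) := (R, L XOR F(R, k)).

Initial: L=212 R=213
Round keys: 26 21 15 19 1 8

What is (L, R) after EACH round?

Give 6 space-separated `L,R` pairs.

Answer: 213,125 125,157 157,71 71,209 209,159 159,46

Derivation:
Round 1 (k=26): L=213 R=125
Round 2 (k=21): L=125 R=157
Round 3 (k=15): L=157 R=71
Round 4 (k=19): L=71 R=209
Round 5 (k=1): L=209 R=159
Round 6 (k=8): L=159 R=46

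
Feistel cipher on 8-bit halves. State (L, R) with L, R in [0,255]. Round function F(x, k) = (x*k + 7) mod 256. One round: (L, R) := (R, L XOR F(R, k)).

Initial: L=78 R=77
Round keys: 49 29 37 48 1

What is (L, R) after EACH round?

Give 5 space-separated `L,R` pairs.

Answer: 77,138 138,228 228,113 113,211 211,171

Derivation:
Round 1 (k=49): L=77 R=138
Round 2 (k=29): L=138 R=228
Round 3 (k=37): L=228 R=113
Round 4 (k=48): L=113 R=211
Round 5 (k=1): L=211 R=171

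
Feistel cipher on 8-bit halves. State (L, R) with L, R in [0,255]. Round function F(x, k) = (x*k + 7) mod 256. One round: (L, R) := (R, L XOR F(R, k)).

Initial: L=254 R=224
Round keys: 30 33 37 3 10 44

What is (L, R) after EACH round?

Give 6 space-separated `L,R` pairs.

Answer: 224,185 185,0 0,190 190,65 65,47 47,90

Derivation:
Round 1 (k=30): L=224 R=185
Round 2 (k=33): L=185 R=0
Round 3 (k=37): L=0 R=190
Round 4 (k=3): L=190 R=65
Round 5 (k=10): L=65 R=47
Round 6 (k=44): L=47 R=90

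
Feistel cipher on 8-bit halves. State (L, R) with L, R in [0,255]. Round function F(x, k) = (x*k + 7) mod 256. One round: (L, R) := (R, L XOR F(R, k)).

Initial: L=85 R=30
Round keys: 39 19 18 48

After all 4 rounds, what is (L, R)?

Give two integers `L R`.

Round 1 (k=39): L=30 R=204
Round 2 (k=19): L=204 R=53
Round 3 (k=18): L=53 R=13
Round 4 (k=48): L=13 R=66

Answer: 13 66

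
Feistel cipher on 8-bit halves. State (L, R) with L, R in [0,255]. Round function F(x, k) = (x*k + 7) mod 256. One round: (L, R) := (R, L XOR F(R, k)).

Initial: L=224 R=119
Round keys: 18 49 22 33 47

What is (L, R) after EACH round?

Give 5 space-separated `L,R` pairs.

Answer: 119,133 133,11 11,124 124,8 8,3

Derivation:
Round 1 (k=18): L=119 R=133
Round 2 (k=49): L=133 R=11
Round 3 (k=22): L=11 R=124
Round 4 (k=33): L=124 R=8
Round 5 (k=47): L=8 R=3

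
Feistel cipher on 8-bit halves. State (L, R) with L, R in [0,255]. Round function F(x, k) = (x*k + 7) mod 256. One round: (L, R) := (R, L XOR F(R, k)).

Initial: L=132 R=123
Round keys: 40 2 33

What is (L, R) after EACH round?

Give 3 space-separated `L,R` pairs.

Round 1 (k=40): L=123 R=187
Round 2 (k=2): L=187 R=6
Round 3 (k=33): L=6 R=118

Answer: 123,187 187,6 6,118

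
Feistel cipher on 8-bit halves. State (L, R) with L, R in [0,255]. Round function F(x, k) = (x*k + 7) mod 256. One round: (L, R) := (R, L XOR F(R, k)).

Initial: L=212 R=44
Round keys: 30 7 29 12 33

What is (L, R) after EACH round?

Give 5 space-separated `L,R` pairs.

Answer: 44,251 251,200 200,84 84,63 63,114

Derivation:
Round 1 (k=30): L=44 R=251
Round 2 (k=7): L=251 R=200
Round 3 (k=29): L=200 R=84
Round 4 (k=12): L=84 R=63
Round 5 (k=33): L=63 R=114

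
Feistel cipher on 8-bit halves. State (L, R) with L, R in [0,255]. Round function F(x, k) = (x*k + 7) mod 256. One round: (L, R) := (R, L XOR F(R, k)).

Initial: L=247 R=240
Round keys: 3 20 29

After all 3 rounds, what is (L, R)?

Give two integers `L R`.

Round 1 (k=3): L=240 R=32
Round 2 (k=20): L=32 R=119
Round 3 (k=29): L=119 R=162

Answer: 119 162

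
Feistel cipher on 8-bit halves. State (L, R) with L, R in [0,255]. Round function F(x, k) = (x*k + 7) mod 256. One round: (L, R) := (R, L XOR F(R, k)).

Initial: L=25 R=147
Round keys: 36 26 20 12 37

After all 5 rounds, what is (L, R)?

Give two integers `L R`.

Round 1 (k=36): L=147 R=170
Round 2 (k=26): L=170 R=216
Round 3 (k=20): L=216 R=77
Round 4 (k=12): L=77 R=123
Round 5 (k=37): L=123 R=131

Answer: 123 131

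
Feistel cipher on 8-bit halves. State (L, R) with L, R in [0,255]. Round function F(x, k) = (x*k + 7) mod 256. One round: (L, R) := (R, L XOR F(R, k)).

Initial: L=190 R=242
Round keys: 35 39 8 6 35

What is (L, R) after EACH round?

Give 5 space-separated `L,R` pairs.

Round 1 (k=35): L=242 R=163
Round 2 (k=39): L=163 R=46
Round 3 (k=8): L=46 R=212
Round 4 (k=6): L=212 R=209
Round 5 (k=35): L=209 R=78

Answer: 242,163 163,46 46,212 212,209 209,78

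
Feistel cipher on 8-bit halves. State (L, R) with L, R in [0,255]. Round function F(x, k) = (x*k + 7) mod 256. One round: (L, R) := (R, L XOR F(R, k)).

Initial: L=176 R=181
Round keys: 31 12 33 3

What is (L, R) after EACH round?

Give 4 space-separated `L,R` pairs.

Answer: 181,66 66,170 170,179 179,138

Derivation:
Round 1 (k=31): L=181 R=66
Round 2 (k=12): L=66 R=170
Round 3 (k=33): L=170 R=179
Round 4 (k=3): L=179 R=138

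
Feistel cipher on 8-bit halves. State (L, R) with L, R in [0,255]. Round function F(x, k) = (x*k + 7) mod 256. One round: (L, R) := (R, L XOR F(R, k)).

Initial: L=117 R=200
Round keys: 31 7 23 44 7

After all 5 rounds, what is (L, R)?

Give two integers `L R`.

Round 1 (k=31): L=200 R=74
Round 2 (k=7): L=74 R=197
Round 3 (k=23): L=197 R=240
Round 4 (k=44): L=240 R=130
Round 5 (k=7): L=130 R=101

Answer: 130 101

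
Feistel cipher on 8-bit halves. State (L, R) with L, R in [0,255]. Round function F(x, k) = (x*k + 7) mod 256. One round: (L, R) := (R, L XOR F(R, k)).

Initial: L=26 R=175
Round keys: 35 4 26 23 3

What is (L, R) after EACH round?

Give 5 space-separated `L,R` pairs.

Round 1 (k=35): L=175 R=238
Round 2 (k=4): L=238 R=16
Round 3 (k=26): L=16 R=73
Round 4 (k=23): L=73 R=134
Round 5 (k=3): L=134 R=208

Answer: 175,238 238,16 16,73 73,134 134,208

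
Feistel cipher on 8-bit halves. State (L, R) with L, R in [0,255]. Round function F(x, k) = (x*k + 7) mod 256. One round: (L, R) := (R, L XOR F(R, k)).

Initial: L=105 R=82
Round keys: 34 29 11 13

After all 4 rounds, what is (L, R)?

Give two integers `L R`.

Answer: 218 138

Derivation:
Round 1 (k=34): L=82 R=130
Round 2 (k=29): L=130 R=147
Round 3 (k=11): L=147 R=218
Round 4 (k=13): L=218 R=138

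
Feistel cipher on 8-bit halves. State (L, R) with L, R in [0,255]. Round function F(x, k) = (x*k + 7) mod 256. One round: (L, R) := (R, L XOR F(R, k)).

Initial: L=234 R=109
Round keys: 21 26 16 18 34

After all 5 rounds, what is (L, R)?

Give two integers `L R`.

Answer: 247 160

Derivation:
Round 1 (k=21): L=109 R=18
Round 2 (k=26): L=18 R=182
Round 3 (k=16): L=182 R=117
Round 4 (k=18): L=117 R=247
Round 5 (k=34): L=247 R=160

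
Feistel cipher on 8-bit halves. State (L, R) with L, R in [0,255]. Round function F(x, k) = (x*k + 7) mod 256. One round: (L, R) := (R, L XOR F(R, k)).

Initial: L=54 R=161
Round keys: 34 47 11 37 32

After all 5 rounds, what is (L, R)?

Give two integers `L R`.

Answer: 25 34

Derivation:
Round 1 (k=34): L=161 R=95
Round 2 (k=47): L=95 R=217
Round 3 (k=11): L=217 R=5
Round 4 (k=37): L=5 R=25
Round 5 (k=32): L=25 R=34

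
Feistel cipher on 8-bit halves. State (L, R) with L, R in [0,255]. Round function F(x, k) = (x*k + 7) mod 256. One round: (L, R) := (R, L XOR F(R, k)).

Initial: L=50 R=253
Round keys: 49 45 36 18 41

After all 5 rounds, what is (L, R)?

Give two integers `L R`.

Round 1 (k=49): L=253 R=70
Round 2 (k=45): L=70 R=168
Round 3 (k=36): L=168 R=225
Round 4 (k=18): L=225 R=113
Round 5 (k=41): L=113 R=193

Answer: 113 193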